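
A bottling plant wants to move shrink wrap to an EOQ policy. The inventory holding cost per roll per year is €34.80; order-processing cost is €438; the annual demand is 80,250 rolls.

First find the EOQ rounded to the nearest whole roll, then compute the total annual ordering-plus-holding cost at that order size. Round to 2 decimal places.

€49,461.15

EOQ = √(2DS/H) = √(2 × 80,250 × 438 / 34.8)
    = √(2,020,086.21) ≈ 1,421.30 → Q = 1,421 rolls
Orders/yr = 80,250/1,421 = 56.474; ordering cost = 56.474 × €438 = €24,735.75
Average inventory = 1,421/2 = 710.5; holding cost = 710.5 × €34.8 = €24,725.40
Total = €24,735.75 + €24,725.40 = €49,461.15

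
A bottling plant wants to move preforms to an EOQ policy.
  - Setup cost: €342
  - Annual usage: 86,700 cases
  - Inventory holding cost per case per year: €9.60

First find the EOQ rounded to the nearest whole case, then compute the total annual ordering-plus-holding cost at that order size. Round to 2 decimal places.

€23,860.15

EOQ = √(2DS/H) = √(2 × 86,700 × 342 / 9.6)
    = √(6,177,375.00) ≈ 2,485.43 → Q = 2,485 cases
Annual ordering cost = (D/Q)·S = (86,700/2,485) × 342 = €11,932.15
Annual holding cost  = (Q/2)·H = (2,485/2) × 9.6 = €11,928.00
Total = €11,932.15 + €11,928.00 = €23,860.15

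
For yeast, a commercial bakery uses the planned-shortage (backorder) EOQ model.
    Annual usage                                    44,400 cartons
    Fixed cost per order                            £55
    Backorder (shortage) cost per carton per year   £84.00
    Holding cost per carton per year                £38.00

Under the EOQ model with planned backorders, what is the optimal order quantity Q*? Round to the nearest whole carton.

Basic EOQ = √(2·44,400·55/38) = 358.506
Backorder adjustment √((H+b)/b) = √((38+84)/84) = 1.2051
Q* = 358.506 × 1.2051 ≈ 432.05

432 cartons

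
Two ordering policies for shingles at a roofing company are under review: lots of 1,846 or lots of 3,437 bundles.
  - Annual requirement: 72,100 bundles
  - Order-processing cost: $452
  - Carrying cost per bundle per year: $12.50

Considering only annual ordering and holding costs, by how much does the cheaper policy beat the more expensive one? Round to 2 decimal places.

For each Q, cost = (D/Q)·S + (Q/2)·H.
TC(1,846) = (72,100/1,846)×452 + (1,846/2)×12.5 = $29,191.45
TC(3,437) = (72,100/3,437)×452 + (3,437/2)×12.5 = $30,963.12
|ΔTC| = |$29,191.45 − $30,963.12| = $1,771.67

$1,771.67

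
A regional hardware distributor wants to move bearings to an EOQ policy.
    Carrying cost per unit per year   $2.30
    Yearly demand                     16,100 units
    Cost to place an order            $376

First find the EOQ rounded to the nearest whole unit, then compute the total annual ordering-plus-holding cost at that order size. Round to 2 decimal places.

$5,276.98

EOQ = √(2DS/H) = √(2 × 16,100 × 376 / 2.3)
    = √(5,264,000.00) ≈ 2,294.34 → Q = 2,294 units
Annual ordering cost = (D/Q)·S = (16,100/2,294) × 376 = $2,638.88
Annual holding cost  = (Q/2)·H = (2,294/2) × 2.3 = $2,638.10
Total = $2,638.88 + $2,638.10 = $5,276.98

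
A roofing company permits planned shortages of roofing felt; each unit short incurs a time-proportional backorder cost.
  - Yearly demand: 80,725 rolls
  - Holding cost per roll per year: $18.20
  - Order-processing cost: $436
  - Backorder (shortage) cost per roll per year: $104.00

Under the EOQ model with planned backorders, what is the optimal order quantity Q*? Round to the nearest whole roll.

2,132 rolls

Basic EOQ = √(2·80,725·436/18.2) = 1,966.648
Backorder adjustment √((H+b)/b) = √((18.2+104)/104) = 1.0840
Q* = 1,966.648 × 1.0840 ≈ 2,131.80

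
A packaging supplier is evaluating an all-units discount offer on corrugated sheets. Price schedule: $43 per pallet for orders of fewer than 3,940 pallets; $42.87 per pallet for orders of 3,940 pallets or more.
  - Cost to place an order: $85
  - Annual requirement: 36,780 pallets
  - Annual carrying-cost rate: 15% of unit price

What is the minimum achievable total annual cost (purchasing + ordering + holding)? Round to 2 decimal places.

H₁ = 15%×$43 = $6.4500;  H₂ = 15%×$42.87 = $6.4305
EOQ₁ = √(2×36,780×85/6.4500) = 984.58  (< 3,940, feasible at tier 1)
EOQ₂ = √(2×36,780×85/6.4305) = 986.07  (< 3,940 → use Q = 3,940 at tier-2 price)
TC(tier 1 (EOQ₁), Q≈984.6) = $1,587,890.53
TC(tier 2, Q≈3,940.0) = $1,590,220.16
Minimum at tier 1 (EOQ₁): $1,587,890.53

$1,587,890.53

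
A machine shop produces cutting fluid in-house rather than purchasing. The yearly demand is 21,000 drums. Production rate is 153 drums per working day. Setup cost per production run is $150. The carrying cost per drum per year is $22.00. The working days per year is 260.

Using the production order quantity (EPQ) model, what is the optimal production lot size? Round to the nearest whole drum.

779 drums

Daily demand d = 21,000/260 = 80.769; p = 153; 1 − d/p = 0.47210
EPQ = √(2DS / (H(1 − d/p)))
    = √(2 × 21,000 × 150 / (22 × 0.47210)) ≈ 778.83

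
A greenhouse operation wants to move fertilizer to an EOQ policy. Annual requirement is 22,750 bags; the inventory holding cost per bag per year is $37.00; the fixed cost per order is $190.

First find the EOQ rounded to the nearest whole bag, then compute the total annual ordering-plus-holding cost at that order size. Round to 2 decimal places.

Q* = √(2·D·S / H) = √(2·22,750·190 / 37) = √233,648.6 ≈ 483.37 → Q = 483 bags
Annual ordering cost = (D/Q)·S = (22,750/483) × 190 = $8,949.28
Annual holding cost  = (Q/2)·H = (483/2) × 37 = $8,935.50
Total = $8,949.28 + $8,935.50 = $17,884.78

$17,884.78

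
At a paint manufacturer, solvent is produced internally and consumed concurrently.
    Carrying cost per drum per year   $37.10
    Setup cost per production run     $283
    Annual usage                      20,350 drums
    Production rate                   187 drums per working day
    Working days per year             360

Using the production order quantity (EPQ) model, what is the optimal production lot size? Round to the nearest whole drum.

667 drums

Daily demand d = 20,350/360 = 56.528; p = 187; 1 − d/p = 0.69771
EPQ = √(2DS / (H(1 − d/p)))
    = √(2 × 20,350 × 283 / (37.1 × 0.69771)) ≈ 667.06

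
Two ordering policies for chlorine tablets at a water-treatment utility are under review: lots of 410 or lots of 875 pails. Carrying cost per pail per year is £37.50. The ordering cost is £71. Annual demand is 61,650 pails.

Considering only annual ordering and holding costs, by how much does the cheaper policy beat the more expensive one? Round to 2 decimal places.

Annual cost at Q: ordering D·S/Q plus holding Q·H/2.
TC(410) = (61,650/410)×71 + (410/2)×37.5 = £18,363.48
TC(875) = (61,650/875)×71 + (875/2)×37.5 = £21,408.71
Lots of 410 are cheaper by £3,045.23.

£3,045.23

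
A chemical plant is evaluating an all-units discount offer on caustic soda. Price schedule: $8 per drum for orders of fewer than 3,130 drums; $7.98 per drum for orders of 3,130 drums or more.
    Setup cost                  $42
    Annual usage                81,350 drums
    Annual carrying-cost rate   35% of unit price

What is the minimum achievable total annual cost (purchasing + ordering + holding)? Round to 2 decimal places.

$654,635.64

H₁ = 35%×$8 = $2.8000;  H₂ = 35%×$7.98 = $2.7930
EOQ₁ = √(2×81,350×42/2.8000) = 1,562.21  (< 3,130, feasible at tier 1)
EOQ₂ = √(2×81,350×42/2.7930) = 1,564.17  (< 3,130 → use Q = 3,130 at tier-2 price)
TC(tier 1 (EOQ₁), Q≈1,562.2) = $655,174.19
TC(tier 2, Q≈3,130.0) = $654,635.64
Minimum at tier 2: $654,635.64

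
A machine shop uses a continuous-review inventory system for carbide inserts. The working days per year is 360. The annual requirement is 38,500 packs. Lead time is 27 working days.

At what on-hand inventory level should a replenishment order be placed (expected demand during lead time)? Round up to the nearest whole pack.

2,888 packs

Daily demand d = 38,500 / 360 = 106.944 packs/day
Demand during lead time = 106.944 × 27 = 2,887.50
Reorder point = 2,887.50 → round up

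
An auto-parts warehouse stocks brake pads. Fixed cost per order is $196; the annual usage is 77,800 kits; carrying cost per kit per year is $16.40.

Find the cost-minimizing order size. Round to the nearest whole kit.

1,364 kits

Optimal lot size Q* = (2 × 77,800 × $196 / $16.4)^½ ≈ 1,363.68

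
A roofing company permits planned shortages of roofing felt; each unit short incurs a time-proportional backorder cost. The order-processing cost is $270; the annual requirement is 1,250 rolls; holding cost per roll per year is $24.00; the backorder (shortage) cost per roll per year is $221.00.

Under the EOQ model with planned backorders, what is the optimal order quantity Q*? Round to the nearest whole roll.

177 rolls

Basic EOQ = √(2·1,250·270/24) = 167.705
Backorder adjustment √((H+b)/b) = √((24+221)/221) = 1.0529
Q* = 167.705 × 1.0529 ≈ 176.58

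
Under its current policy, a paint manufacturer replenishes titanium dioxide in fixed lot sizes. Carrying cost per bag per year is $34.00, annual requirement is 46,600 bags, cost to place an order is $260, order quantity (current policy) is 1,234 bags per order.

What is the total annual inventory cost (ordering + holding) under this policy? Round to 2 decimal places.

Ordering: D/Q × S = 46,600/1,234 × $260 = $9,818.48
Holding:  Q/2 × H = 1,234/2 × $34 = $20,978.00
Total = $9,818.48 + $20,978.00 = $30,796.48

$30,796.48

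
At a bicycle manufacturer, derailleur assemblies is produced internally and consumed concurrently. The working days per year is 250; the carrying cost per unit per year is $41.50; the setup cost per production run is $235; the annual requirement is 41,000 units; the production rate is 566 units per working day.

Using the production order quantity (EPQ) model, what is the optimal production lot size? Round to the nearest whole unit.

d = 41,000/250 = 164.0000 units/day;  effective holding cost H(1 − d/p) = 41.5·(1 − 164.0000/566) = 29.47527
Q* = √(2DS / H_eff) = √(2·41,000·235 / 29.47527) ≈ 808.56

809 units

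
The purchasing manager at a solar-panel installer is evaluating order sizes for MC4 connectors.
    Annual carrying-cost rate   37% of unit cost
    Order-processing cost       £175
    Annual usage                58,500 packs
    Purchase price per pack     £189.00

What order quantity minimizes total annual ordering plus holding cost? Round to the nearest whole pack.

541 packs

Holding cost per pack per year: H = 37% × £189 = £69.9300
2DS/H = 2·58,500·175/69.93 = 292,792.79
EOQ = √292,792.79 ≈ 541.10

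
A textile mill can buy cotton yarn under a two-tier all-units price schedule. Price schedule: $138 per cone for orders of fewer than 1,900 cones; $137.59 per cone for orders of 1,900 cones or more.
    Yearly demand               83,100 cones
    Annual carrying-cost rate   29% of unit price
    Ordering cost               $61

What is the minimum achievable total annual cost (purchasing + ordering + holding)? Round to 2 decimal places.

$11,474,302.99

H₁ = 29%×$138 = $40.0200;  H₂ = 29%×$137.59 = $39.9011
EOQ₁ = √(2×83,100×61/40.0200) = 503.32  (< 1,900, feasible at tier 1)
EOQ₂ = √(2×83,100×61/39.9011) = 504.07  (< 1,900 → use Q = 1,900 at tier-2 price)
TC(tier 1 (EOQ₁), Q≈503.3) = $11,487,942.76
TC(tier 2, Q≈1,900.0) = $11,474,302.99
Minimum at tier 2: $11,474,302.99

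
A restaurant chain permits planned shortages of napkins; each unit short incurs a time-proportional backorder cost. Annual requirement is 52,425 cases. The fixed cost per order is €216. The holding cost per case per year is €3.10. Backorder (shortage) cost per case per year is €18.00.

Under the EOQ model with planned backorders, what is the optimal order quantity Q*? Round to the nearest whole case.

Basic EOQ = √(2·52,425·216/3.1) = 2,702.902
Backorder adjustment √((H+b)/b) = √((3.1+18)/18) = 1.0827
Q* = 2,702.902 × 1.0827 ≈ 2,926.41

2,926 cases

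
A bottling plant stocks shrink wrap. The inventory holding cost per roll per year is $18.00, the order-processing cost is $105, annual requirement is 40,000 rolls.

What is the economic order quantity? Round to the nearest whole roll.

2DS/H = 2·40,000·105/18 = 466,666.67
EOQ = √466,666.67 ≈ 683.13

683 rolls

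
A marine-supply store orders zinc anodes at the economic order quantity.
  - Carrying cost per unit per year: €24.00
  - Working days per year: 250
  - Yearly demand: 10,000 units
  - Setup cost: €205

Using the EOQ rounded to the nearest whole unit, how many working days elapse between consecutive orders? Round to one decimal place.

Optimal lot size Q* = (2 × 10,000 × €205 / €24)^½ ≈ 413.32 → Q = 413 units
Cycle time = (working days × Q)/D = (250 × 413) / 10,000 = 10.325 days

10.3 days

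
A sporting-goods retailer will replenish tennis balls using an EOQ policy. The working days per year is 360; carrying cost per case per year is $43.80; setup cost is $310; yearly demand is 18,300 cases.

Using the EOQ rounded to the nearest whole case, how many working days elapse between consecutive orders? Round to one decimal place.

Q* = √(2·D·S / H) = √(2·18,300·310 / 43.8) = √259,041.1 ≈ 508.96 → Q = 509 cases
T = Q/D × 360 days = 509/18,300 × 360 = 10.013 days

10.0 days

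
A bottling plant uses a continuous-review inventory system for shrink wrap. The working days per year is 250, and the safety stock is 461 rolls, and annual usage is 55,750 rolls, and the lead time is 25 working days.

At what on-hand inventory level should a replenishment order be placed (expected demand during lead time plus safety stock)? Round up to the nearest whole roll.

Daily demand d = 55,750 / 250 = 223.000 rolls/day
Demand during lead time = 223.000 × 25 = 5,575.00
Reorder point = 5,575.00 + 461 = 6,036.00 → round up

6,036 rolls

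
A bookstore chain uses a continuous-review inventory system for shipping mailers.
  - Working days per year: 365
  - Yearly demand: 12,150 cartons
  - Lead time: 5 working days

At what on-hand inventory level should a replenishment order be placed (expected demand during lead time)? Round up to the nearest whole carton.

Daily demand d = 12,150 / 365 = 33.288 cartons/day
Demand during lead time = 33.288 × 5 = 166.44
Reorder point = 166.44 → round up

167 cartons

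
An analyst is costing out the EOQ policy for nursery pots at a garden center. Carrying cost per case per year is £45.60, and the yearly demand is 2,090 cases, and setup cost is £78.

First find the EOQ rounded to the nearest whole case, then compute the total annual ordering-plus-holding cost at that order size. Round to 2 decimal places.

2DS/H = 2·2,090·78/45.6 = 7,150.00
EOQ = √7,150.00 ≈ 84.56 → Q = 85 cases
Ordering: D/Q × S = 2,090/85 × £78 = £1,917.88
Holding:  Q/2 × H = 85/2 × £45.6 = £1,938.00
Total = £1,917.88 + £1,938.00 = £3,855.88

£3,855.88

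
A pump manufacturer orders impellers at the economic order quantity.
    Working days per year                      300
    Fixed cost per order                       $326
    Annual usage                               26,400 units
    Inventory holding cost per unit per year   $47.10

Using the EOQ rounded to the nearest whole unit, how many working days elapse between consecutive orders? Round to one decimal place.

EOQ = √(2DS/H) = √(2 × 26,400 × 326 / 47.1)
    = √(365,452.23) ≈ 604.53 → Q = 605 units
Days between orders = 300 / (D/Q) = 300 / 43.636 ≈ 6.875

6.9 days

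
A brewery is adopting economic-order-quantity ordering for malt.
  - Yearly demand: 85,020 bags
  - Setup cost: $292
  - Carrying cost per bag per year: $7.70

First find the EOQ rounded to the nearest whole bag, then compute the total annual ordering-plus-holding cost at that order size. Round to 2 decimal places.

Q* = √(2·D·S / H) = √(2·85,020·292 / 7.7) = √6,448,270.1 ≈ 2,539.34 → Q = 2,539 bags
Annual ordering cost = (D/Q)·S = (85,020/2,539) × 292 = $9,777.80
Annual holding cost  = (Q/2)·H = (2,539/2) × 7.7 = $9,775.15
Total = $9,777.80 + $9,775.15 = $19,552.95

$19,552.95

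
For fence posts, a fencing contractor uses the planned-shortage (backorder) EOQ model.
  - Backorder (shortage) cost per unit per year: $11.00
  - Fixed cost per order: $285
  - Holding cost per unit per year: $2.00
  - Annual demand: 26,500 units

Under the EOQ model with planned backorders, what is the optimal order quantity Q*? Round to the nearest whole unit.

2,988 units

Q* = √(2DS/H) · √((H + b)/b)
   = √(2 × 26,500 × 285 / 2) · √((2 + 11) / 11)
   = 2,748.181 × 1.0871 ≈ 2,987.59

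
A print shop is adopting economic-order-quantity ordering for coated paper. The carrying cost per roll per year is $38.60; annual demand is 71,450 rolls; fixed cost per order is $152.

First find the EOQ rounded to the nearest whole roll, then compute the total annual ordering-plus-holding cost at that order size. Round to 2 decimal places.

$28,955.53

Q* = √(2·D·S / H) = √(2·71,450·152 / 38.6) = √562,715.0 ≈ 750.14 → Q = 750 rolls
Annual ordering cost = (D/Q)·S = (71,450/750) × 152 = $14,480.53
Annual holding cost  = (Q/2)·H = (750/2) × 38.6 = $14,475.00
Total = $14,480.53 + $14,475.00 = $28,955.53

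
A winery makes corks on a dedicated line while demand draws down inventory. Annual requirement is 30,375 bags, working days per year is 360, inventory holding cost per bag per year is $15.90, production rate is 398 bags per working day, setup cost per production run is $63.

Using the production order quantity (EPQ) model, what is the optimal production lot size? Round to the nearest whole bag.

d = 30,375/360 = 84.3750 bags/day;  effective holding cost H(1 − d/p) = 15.9·(1 − 84.3750/398) = 12.52924
Q* = √(2DS / H_eff) = √(2·30,375·63 / 12.52924) ≈ 552.69

553 bags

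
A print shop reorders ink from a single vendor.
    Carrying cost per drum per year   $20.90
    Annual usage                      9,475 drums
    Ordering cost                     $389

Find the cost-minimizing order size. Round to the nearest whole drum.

EOQ = √(2DS/H) = √(2 × 9,475 × 389 / 20.9)
    = √(352,705.74) ≈ 593.89

594 drums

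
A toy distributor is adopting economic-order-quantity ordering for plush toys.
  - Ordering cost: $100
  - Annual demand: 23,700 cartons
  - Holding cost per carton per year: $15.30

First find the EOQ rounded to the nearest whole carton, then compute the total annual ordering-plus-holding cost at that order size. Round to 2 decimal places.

$8,515.99

2DS/H = 2·23,700·100/15.3 = 309,803.92
EOQ = √309,803.92 ≈ 556.60 → Q = 557 cartons
Annual ordering cost = (D/Q)·S = (23,700/557) × 100 = $4,254.94
Annual holding cost  = (Q/2)·H = (557/2) × 15.3 = $4,261.05
Total = $4,254.94 + $4,261.05 = $8,515.99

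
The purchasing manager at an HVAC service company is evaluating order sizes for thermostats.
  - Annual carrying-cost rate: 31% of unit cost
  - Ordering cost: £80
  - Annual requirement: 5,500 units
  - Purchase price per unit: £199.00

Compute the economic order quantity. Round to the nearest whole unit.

Holding cost per unit per year: H = 31% × £199 = £61.6900
Optimal lot size Q* = (2 × 5,500 × £80 / £61.69)^½ ≈ 119.44

119 units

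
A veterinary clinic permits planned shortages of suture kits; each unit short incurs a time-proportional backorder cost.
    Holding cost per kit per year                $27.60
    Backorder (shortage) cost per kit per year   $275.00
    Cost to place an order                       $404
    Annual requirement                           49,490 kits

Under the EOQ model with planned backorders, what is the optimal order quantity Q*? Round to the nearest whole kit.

1,263 kits

Basic EOQ = √(2·49,490·404/27.6) = 1,203.677
Backorder adjustment √((H+b)/b) = √((27.6+275)/275) = 1.0490
Q* = 1,203.677 × 1.0490 ≈ 1,262.64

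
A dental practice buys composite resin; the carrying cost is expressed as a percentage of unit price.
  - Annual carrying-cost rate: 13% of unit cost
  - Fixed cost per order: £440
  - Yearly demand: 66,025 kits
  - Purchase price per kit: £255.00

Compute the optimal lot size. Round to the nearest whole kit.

1,324 kits

Carrying cost H = £255 × 13% = £33.1500/kit/yr
Optimal lot size Q* = (2 × 66,025 × £440 / £33.15)^½ ≈ 1,323.90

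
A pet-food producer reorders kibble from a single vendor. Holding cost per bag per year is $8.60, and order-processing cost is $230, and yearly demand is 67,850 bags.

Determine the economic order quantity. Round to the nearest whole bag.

1,905 bags

Optimal lot size Q* = (2 × 67,850 × $230 / $8.6)^½ ≈ 1,905.04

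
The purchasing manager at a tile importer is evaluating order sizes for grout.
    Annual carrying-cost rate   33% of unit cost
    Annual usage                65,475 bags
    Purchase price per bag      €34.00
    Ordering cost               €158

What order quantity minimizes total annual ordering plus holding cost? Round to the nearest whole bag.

Holding cost per bag per year: H = 33% × €34 = €11.2200
2DS/H = 2·65,475·158/11.22 = 1,844,037.43
EOQ = √1,844,037.43 ≈ 1,357.95

1,358 bags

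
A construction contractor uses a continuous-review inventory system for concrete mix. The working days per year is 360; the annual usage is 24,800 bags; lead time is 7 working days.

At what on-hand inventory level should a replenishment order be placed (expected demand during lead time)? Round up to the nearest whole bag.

483 bags

Daily demand d = 24,800 / 360 = 68.889 bags/day
Demand during lead time = 68.889 × 7 = 482.22
Reorder point = 482.22 → round up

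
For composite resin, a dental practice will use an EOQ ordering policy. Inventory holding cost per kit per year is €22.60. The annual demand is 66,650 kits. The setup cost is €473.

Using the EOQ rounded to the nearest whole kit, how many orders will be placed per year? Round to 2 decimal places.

Optimal lot size Q* = (2 × 66,650 × €473 / €22.6)^½ ≈ 1,670.29 → Q = 1,670
Orders per year = D/Q = 66,650 / 1,670 = 39.910

39.91 orders per year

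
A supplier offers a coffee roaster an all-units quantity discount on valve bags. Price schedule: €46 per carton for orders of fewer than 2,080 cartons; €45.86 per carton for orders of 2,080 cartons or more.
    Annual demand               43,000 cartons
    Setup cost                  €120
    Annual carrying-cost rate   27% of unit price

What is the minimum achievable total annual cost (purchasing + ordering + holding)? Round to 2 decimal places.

H₁ = 27%×€46 = €12.4200;  H₂ = 27%×€45.86 = €12.3822
EOQ₁ = √(2×43,000×120/12.4200) = 911.55  (< 2,080, feasible at tier 1)
EOQ₂ = √(2×43,000×120/12.3822) = 912.94  (< 2,080 → use Q = 2,080 at tier-2 price)
TC(tier 1 (EOQ₁), Q≈911.5) = €1,989,321.41
TC(tier 2, Q≈2,080.0) = €1,987,338.26
Minimum at tier 2: €1,987,338.26

€1,987,338.26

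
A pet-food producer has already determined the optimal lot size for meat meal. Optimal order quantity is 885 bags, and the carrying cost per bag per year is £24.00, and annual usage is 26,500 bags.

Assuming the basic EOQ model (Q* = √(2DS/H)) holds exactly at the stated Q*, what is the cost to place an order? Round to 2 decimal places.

From Q* = √(2DS/H) ⇒ Q*² = 2DS/H.
S = Q²H / (2D) = 885² × 24 / (2 × 26,500) = 354.6679

£354.67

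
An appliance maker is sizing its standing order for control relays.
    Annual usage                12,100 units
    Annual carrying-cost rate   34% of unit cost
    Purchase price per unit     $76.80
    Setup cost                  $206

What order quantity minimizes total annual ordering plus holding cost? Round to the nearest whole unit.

H = i·C = 0.34 × $76.8 = $26.1120 per unit-year
Optimal lot size Q* = (2 × 12,100 × $206 / $26.112)^½ ≈ 436.94

437 units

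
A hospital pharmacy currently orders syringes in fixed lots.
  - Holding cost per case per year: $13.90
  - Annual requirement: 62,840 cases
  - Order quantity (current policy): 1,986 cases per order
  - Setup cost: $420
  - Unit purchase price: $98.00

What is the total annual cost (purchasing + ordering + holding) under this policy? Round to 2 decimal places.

$6,185,412.13

Ordering: D/Q × S = 62,840/1,986 × $420 = $13,289.43
Holding:  Q/2 × H = 1,986/2 × $13.9 = $13,802.70
Purchase cost = D·C = 62,840 × 98 = $6,158,320.00
Total = $13,289.43 + $13,802.70 + $6,158,320.00 = $6,185,412.13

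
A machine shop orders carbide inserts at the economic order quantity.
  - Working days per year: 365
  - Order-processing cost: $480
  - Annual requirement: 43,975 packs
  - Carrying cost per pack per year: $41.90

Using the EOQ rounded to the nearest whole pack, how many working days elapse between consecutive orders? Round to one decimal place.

Q* = √(2·D·S / H) = √(2·43,975·480 / 41.9) = √1,007,541.8 ≈ 1,003.76 → Q = 1,004 packs
Days between orders = 365 / (D/Q) = 365 / 43.800 ≈ 8.333

8.3 days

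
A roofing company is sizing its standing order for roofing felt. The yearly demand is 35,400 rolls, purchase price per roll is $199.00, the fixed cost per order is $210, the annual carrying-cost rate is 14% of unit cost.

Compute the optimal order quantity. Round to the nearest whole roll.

Carrying cost H = $199 × 14% = $27.8600/roll/yr
Q* = √(2·D·S / H) = √(2·35,400·210 / 27.86) = √533,668.3 ≈ 730.53

731 rolls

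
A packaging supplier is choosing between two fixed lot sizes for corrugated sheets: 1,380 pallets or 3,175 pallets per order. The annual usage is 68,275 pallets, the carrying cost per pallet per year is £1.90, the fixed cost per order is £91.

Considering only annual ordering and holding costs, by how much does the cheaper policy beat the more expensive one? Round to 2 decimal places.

£840.08

For each Q, cost = (D/Q)·S + (Q/2)·H.
TC(1,380) = (68,275/1,380)×91 + (1,380/2)×1.9 = £5,813.19
TC(3,175) = (68,275/3,175)×91 + (3,175/2)×1.9 = £4,973.11
|ΔTC| = |£5,813.19 − £4,973.11| = £840.08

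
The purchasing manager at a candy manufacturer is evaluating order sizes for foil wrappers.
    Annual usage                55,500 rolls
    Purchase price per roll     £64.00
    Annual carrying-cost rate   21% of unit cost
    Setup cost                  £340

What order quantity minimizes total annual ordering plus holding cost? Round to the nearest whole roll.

1,676 rolls

H = i·C = 0.21 × £64 = £13.4400 per roll-year
Optimal lot size Q* = (2 × 55,500 × £340 / £13.44)^½ ≈ 1,675.72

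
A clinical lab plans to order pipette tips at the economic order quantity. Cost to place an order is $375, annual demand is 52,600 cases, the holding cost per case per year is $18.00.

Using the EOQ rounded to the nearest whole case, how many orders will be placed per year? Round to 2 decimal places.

Q* = √(2·D·S / H) = √(2·52,600·375 / 18) = √2,191,666.7 ≈ 1,480.43 → Q = 1,480
Orders per year = D/Q = 52,600 / 1,480 = 35.541

35.54 orders per year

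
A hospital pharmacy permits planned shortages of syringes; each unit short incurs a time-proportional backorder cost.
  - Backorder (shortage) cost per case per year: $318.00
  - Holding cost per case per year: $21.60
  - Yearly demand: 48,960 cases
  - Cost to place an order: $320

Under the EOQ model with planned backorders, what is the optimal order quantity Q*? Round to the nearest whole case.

1,245 cases

Q* = √(2DS/H) · √((H + b)/b)
   = √(2 × 48,960 × 320 / 21.6) · √((21.6 + 318) / 318)
   = 1,204.436 × 1.0334 ≈ 1,244.67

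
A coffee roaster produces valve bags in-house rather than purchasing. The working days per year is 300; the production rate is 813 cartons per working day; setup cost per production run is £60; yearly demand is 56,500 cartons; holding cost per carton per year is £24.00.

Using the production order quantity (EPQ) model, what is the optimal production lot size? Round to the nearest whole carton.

d = 56,500/300 = 188.3333 cartons/day;  effective holding cost H(1 − d/p) = 24·(1 − 188.3333/813) = 18.44034
Q* = √(2DS / H_eff) = √(2·56,500·60 / 18.44034) ≈ 606.36

606 cartons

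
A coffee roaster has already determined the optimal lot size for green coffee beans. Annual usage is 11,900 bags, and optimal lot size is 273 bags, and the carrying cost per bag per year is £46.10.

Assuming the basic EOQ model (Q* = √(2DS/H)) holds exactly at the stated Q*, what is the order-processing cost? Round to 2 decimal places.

£144.36

Since Q* = (2DS/H)^½, squaring gives Q*²·H = 2DS.
S = Q²H / (2D) = 273² × 46.1 / (2 × 11,900) = 144.3608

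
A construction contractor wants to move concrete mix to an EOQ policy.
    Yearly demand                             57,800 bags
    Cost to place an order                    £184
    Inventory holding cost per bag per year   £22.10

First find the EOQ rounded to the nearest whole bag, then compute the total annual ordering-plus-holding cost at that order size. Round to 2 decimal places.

£21,681.23

Q* = √(2·D·S / H) = √(2·57,800·184 / 22.1) = √962,461.5 ≈ 981.05 → Q = 981 bags
Ordering: D/Q × S = 57,800/981 × £184 = £10,841.18
Holding:  Q/2 × H = 981/2 × £22.1 = £10,840.05
Total = £10,841.18 + £10,840.05 = £21,681.23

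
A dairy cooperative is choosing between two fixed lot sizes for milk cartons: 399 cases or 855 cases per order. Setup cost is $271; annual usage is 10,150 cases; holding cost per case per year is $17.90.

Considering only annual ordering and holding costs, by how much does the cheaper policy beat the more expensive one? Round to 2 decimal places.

For each Q, cost = (D/Q)·S + (Q/2)·H.
TC(399) = (10,150/399)×271 + (399/2)×17.9 = $10,464.91
TC(855) = (10,150/855)×271 + (855/2)×17.9 = $10,869.38
Cheaper: Q = 399.  Difference = $404.47

$404.47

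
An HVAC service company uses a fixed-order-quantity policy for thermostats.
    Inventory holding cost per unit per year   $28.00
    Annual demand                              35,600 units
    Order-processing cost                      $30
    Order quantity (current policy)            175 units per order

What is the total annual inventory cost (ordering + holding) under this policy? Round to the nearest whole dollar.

Annual ordering cost = (D/Q)·S = (35,600/175) × 30 = $6,102.86
Annual holding cost  = (Q/2)·H = (175/2) × 28 = $2,450.00
Total = $6,102.86 + $2,450.00 = $8,552.86

$8,553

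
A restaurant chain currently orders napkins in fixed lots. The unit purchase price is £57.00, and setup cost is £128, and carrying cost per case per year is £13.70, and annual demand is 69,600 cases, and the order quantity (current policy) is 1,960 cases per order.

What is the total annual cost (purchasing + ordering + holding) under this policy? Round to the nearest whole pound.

£3,985,171

Annual ordering cost = (D/Q)·S = (69,600/1,960) × 128 = £4,545.31
Annual holding cost  = (Q/2)·H = (1,960/2) × 13.7 = £13,426.00
Purchase cost = D·C = 69,600 × 57 = £3,967,200.00
Total = £4,545.31 + £13,426.00 + £3,967,200.00 = £3,985,171.31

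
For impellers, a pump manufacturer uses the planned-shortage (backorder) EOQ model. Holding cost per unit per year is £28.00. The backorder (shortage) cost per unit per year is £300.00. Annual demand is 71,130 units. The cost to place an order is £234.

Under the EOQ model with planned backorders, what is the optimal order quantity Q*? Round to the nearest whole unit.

1,140 units

Q* = √(2DS/H) · √((H + b)/b)
   = √(2 × 71,130 × 234 / 28) · √((28 + 300) / 300)
   = 1,090.361 × 1.0456 ≈ 1,140.11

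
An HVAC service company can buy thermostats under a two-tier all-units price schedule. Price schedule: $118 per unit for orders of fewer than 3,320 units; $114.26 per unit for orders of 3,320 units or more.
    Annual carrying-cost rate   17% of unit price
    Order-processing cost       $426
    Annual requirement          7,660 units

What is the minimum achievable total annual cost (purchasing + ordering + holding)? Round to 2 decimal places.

H₁ = 17%×$118 = $20.0600;  H₂ = 17%×$114.26 = $19.4242
EOQ₁ = √(2×7,660×426/20.0600) = 570.39  (< 3,320, feasible at tier 1)
EOQ₂ = √(2×7,660×426/19.4242) = 579.65  (< 3,320 → use Q = 3,320 at tier-2 price)
TC(tier 1 (EOQ₁), Q≈570.4) = $915,321.94
TC(tier 2, Q≈3,320.0) = $908,458.65
Minimum at tier 2: $908,458.65

$908,458.65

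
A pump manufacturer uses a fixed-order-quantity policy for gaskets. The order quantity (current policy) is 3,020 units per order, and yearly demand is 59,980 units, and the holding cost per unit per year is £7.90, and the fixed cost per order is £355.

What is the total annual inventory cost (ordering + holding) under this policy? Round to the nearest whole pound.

Ordering: D/Q × S = 59,980/3,020 × £355 = £7,050.63
Holding:  Q/2 × H = 3,020/2 × £7.9 = £11,929.00
Total = £7,050.63 + £11,929.00 = £18,979.63

£18,980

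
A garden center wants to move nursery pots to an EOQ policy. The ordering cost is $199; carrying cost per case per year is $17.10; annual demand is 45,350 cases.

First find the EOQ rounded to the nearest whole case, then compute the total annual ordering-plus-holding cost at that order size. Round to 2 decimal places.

$17,568.24

Optimal lot size Q* = (2 × 45,350 × $199 / $17.1)^½ ≈ 1,027.38 → Q = 1,027 cases
Ordering: D/Q × S = 45,350/1,027 × $199 = $8,787.39
Holding:  Q/2 × H = 1,027/2 × $17.1 = $8,780.85
Total = $8,787.39 + $8,780.85 = $17,568.24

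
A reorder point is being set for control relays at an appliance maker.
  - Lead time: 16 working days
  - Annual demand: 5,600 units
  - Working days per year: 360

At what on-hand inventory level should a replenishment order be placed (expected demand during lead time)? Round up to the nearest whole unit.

249 units

Daily demand d = 5,600 / 360 = 15.556 units/day
Demand during lead time = 15.556 × 16 = 248.89
Reorder point = 248.89 → round up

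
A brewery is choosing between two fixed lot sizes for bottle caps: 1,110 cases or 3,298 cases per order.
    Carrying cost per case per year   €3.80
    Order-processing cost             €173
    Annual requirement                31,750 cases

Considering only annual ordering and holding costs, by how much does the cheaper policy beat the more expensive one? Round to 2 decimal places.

Annual cost at Q: ordering D·S/Q plus holding Q·H/2.
TC(1,110) = (31,750/1,110)×173 + (1,110/2)×3.8 = €7,057.42
TC(3,298) = (31,750/3,298)×173 + (3,298/2)×3.8 = €7,931.68
Lots of 1,110 are cheaper by €874.26.

€874.26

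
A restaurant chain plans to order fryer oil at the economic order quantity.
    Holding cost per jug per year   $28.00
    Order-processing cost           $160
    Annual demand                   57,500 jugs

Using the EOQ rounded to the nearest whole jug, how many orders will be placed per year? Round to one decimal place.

70.9 orders per year

Q* = √(2·D·S / H) = √(2·57,500·160 / 28) = √657,142.9 ≈ 810.64 → Q = 811
Orders per year = D/Q = 57,500 / 811 = 70.900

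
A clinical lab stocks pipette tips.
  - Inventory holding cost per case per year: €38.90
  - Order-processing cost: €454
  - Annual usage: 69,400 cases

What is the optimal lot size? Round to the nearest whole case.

Optimal lot size Q* = (2 × 69,400 × €454 / €38.9)^½ ≈ 1,272.76

1,273 cases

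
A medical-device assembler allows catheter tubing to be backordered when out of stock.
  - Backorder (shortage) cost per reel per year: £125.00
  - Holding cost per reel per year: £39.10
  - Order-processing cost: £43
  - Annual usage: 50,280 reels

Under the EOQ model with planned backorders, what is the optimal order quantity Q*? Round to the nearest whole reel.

Q* = √(2DS/H) · √((H + b)/b)
   = √(2 × 50,280 × 43 / 39.1) · √((39.1 + 125) / 125)
   = 332.551 × 1.1458 ≈ 381.03

381 reels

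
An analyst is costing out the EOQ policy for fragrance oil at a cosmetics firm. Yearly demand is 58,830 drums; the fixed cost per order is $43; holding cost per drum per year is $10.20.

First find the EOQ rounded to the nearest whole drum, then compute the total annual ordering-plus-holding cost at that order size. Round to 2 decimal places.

Optimal lot size Q* = (2 × 58,830 × $43 / $10.2)^½ ≈ 704.29 → Q = 704 drums
Ordering: D/Q × S = 58,830/704 × $43 = $3,593.31
Holding:  Q/2 × H = 704/2 × $10.2 = $3,590.40
Total = $3,593.31 + $3,590.40 = $7,183.71

$7,183.71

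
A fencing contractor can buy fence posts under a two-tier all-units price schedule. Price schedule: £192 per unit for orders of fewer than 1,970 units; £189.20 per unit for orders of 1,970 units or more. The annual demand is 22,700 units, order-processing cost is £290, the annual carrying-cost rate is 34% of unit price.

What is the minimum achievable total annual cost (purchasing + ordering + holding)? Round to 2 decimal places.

H₁ = 34%×£192 = £65.2800;  H₂ = 34%×£189.20 = £64.3280
EOQ₁ = √(2×22,700×290/65.2800) = 449.09  (< 1,970, feasible at tier 1)
EOQ₂ = √(2×22,700×290/64.3280) = 452.40  (< 1,970 → use Q = 1,970 at tier-2 price)
TC(tier 1 (EOQ₁), Q≈449.1) = £4,387,716.83
TC(tier 2, Q≈1,970.0) = £4,361,544.70
Minimum at tier 2: £4,361,544.70

£4,361,544.70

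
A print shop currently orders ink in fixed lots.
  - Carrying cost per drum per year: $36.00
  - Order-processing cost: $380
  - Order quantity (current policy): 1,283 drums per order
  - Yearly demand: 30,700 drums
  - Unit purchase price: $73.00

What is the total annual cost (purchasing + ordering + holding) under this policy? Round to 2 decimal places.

Annual ordering cost = (D/Q)·S = (30,700/1,283) × 380 = $9,092.75
Annual holding cost  = (Q/2)·H = (1,283/2) × 36 = $23,094.00
Purchase cost = D·C = 30,700 × 73 = $2,241,100.00
Total = $9,092.75 + $23,094.00 + $2,241,100.00 = $2,273,286.75

$2,273,286.75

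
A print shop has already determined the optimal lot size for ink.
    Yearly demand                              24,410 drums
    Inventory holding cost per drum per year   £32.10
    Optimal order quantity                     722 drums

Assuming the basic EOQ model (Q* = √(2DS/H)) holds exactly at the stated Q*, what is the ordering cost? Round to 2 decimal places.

£342.75

Since Q* = (2DS/H)^½, squaring gives Q*²·H = 2DS.
S = Q²H / (2D) = 722² × 32.1 / (2 × 24,410) = 342.7533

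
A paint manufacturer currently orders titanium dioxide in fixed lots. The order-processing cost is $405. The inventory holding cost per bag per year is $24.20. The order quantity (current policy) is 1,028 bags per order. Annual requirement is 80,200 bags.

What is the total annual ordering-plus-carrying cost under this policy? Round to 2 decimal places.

Annual ordering cost = (D/Q)·S = (80,200/1,028) × 405 = $31,596.30
Annual holding cost  = (Q/2)·H = (1,028/2) × 24.2 = $12,438.80
Total = $31,596.30 + $12,438.80 = $44,035.10

$44,035.10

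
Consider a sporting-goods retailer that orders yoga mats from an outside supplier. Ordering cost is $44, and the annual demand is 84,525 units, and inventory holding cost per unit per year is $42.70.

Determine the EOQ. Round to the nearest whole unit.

417 units

Optimal lot size Q* = (2 × 84,525 × $44 / $42.7)^½ ≈ 417.37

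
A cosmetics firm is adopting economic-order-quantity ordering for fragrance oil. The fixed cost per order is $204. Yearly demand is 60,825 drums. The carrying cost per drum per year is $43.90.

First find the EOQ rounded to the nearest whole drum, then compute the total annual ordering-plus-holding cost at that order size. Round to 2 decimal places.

Optimal lot size Q* = (2 × 60,825 × $204 / $43.9)^½ ≈ 751.86 → Q = 752 drums
Orders/yr = 60,825/752 = 80.884; ordering cost = 80.884 × $204 = $16,500.40
Average inventory = 752/2 = 376; holding cost = 376 × $43.9 = $16,506.40
Total = $16,500.40 + $16,506.40 = $33,006.80

$33,006.80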